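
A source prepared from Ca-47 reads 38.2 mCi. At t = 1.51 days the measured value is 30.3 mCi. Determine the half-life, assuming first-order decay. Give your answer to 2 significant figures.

4.5 days

A/A₀ = 30.3/38.2 ≈ 0.79319.
n = log₂(1.2607) ≈ 0.33425 half-lives elapsed in 1.51 days.
t½ = 1.51/0.33425 ≈ 4.5175 days.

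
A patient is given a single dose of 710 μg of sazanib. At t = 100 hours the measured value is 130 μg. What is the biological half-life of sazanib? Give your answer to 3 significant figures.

40.8 hours

A/A₀ = 130/710 ≈ 0.1831.
n = log₂(5.4615) ≈ 2.4493 half-lives elapsed in 100 hours.
t½ = 100/2.4493 ≈ 40.828 hours.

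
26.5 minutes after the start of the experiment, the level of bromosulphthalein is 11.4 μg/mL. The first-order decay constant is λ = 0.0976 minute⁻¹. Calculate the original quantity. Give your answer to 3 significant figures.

151 μg/mL

t½ = ln 2 / λ = 0.69315 / 0.0976 ≈ 7.1019 minutes.
Number of half-lives elapsed: n = 26.5/7.1019 ≈ 3.7314.
A₀ = A × 2^n = 11.4 × 2^3.7314 = 11.4 × 13.282 ≈ 151.41 μg/mL.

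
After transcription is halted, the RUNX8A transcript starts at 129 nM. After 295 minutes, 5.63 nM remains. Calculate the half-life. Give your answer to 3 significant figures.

65.3 minutes

A/A₀ = 5.63/129 ≈ 0.043643.
n = log₂(22.913) ≈ 4.5181 half-lives elapsed in 295 minutes.
t½ = 295/4.5181 ≈ 65.293 minutes.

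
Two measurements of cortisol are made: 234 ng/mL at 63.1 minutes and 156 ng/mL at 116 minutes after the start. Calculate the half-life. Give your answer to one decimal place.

Over Δt = 116 − 63.1 = 52.9 minutes, the level fell by a factor of 234/156 ≈ 1.5.
n = log₂(1.5) ≈ 0.58496 half-lives, so t½ = 52.9/0.58496 ≈ 90.433 minutes.

90.4 minutes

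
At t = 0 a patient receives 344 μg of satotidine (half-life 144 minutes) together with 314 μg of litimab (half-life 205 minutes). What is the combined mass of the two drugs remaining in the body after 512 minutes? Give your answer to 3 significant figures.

84.9 μg

satotidine: 344 × (1/2)^(512/144) = 344 × (1/2)^3.5556 ≈ 29.257 μg.
litimab: 314 × (1/2)^(512/205) = 314 × (1/2)^2.4976 ≈ 55.602 μg.
Total = 29.257 + 55.602 ≈ 84.859 μg.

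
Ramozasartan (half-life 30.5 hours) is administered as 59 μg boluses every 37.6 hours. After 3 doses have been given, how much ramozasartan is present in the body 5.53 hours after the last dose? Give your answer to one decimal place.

83.6 μg

The 3 doses were given 80.73, 43.13, 5.53 hours ago.
Total = 59·(1/2)^(80.73/30.5) + 59·(1/2)^(43.13/30.5) + 59·(1/2)^(5.53/30.5)
      = 9.4202 + 22.139 + 52.032 ≈ 83.592 μg.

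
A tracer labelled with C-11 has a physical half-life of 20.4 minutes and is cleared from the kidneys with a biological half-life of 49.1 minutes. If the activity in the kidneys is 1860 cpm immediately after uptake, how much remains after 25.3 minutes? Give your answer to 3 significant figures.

1/t_eff = 1/t_phys + 1/t_biol = 1/20.4 + 1/49.1 = 0.069386 per minute.
t_eff = 20.4 × 49.1 / (20.4 + 49.1) ≈ 14.412 minutes.
Remaining = 1860 × (1/2)^(25.3/14.412) = 1860 × (1/2)^1.7555 ≈ 550.89 cpm.

551 cpm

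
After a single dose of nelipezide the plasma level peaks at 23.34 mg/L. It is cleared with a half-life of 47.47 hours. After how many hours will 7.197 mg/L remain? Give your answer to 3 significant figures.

Fraction remaining = 7.197/23.34 ≈ 0.30835.
n = log₂(23.34/7.197) = ln(3.243)/ln 2 ≈ 1.6973 half-lives.
t = n × t½ = 1.6973 × 47.47 ≈ 80.573 hours.

80.6 hours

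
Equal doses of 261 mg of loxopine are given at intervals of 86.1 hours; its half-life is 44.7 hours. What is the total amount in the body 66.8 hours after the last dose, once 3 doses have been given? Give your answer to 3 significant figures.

The 3 doses were given 239, 152.9, 66.8 hours ago.
Total = 261·(1/2)^(239/44.7) + 261·(1/2)^(152.9/44.7) + 261·(1/2)^(66.8/44.7)
      = 6.4137 + 24.375 + 92.636 ≈ 123.42 mg.

123 mg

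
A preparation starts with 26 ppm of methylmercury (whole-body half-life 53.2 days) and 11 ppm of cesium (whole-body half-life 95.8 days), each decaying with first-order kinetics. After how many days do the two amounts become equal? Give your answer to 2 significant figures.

150 days

Set 26·(1/2)^(t/53.2) = 11·(1/2)^(t/95.8).
Taking log₂: log₂(26/11) = t·(1/53.2 − 1/95.8).
log₂(2.3636) = 1.241; 1/53.2 − 1/95.8 = 0.0083586.
t = 1.241 / 0.0083586 ≈ 148.47 days.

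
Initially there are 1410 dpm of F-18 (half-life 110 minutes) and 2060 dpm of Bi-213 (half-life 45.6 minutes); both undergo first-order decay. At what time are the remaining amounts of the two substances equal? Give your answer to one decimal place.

42.6 minutes

Set 1410·(1/2)^(t/110) = 2060·(1/2)^(t/45.6).
Taking log₂: log₂(1410/2060) = t·(1/110 − 1/45.6).
log₂(0.68447) = -0.54695; 1/110 − 1/45.6 = -0.012839.
t = -0.54695 / -0.012839 ≈ 42.601 minutes.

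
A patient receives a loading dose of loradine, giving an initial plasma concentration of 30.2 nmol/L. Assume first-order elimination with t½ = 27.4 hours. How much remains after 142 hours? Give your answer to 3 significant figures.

0.832 nmol/L

Number of half-lives: n = 142/27.4 ≈ 5.1825.
Remaining = 30.2 × (1/2)^5.1825 = 30.2 × 0.027537 ≈ 0.83162 nmol/L.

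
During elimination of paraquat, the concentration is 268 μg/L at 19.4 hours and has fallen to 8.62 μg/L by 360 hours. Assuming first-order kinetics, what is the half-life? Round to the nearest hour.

Over Δt = 360 − 19.4 = 340.6 hours, the level fell by a factor of 268/8.62 ≈ 31.09.
n = log₂(31.09) ≈ 4.9584 half-lives, so t½ = 340.6/4.9584 ≈ 68.691 hours.

69 hours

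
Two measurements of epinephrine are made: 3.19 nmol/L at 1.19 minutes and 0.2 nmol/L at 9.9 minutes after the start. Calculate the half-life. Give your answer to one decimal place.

Over Δt = 9.9 − 1.19 = 8.71 minutes, the level fell by a factor of 3.19/0.2 ≈ 15.95.
n = log₂(15.95) ≈ 3.9955 half-lives, so t½ = 8.71/3.9955 ≈ 2.18 minutes.

2.2 minutes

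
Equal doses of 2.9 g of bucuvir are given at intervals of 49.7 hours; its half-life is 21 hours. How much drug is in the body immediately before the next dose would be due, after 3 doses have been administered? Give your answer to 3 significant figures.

0.692 g

The 3 doses were given 149.1, 99.4, 49.7 hours ago.
Total = 2.9·(1/2)^(149.1/21) + 2.9·(1/2)^(99.4/21) + 2.9·(1/2)^(49.7/21)
      = 0.021139 + 0.10902 + 0.56229 ≈ 0.69245 g.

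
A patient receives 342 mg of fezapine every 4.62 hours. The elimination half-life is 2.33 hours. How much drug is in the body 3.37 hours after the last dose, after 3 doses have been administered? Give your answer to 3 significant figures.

165 mg

The 3 doses were given 12.61, 7.99, 3.37 hours ago.
Total = 342·(1/2)^(12.61/2.33) + 342·(1/2)^(7.99/2.33) + 342·(1/2)^(3.37/2.33)
      = 8.0324 + 31.75 + 125.5 ≈ 165.28 mg.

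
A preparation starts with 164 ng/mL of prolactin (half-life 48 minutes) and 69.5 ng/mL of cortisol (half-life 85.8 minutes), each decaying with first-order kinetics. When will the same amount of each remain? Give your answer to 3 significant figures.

Set 164·(1/2)^(t/48) = 69.5·(1/2)^(t/85.8).
Taking log₂: log₂(164/69.5) = t·(1/48 − 1/85.8).
log₂(2.3597) = 1.2386; 1/48 − 1/85.8 = 0.0091783.
t = 1.2386 / 0.0091783 ≈ 134.95 minutes.

135 minutes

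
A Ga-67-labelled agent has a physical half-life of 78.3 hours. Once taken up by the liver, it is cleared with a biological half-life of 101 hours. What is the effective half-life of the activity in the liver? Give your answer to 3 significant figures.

1/t_eff = 1/t_phys + 1/t_biol = 1/78.3 + 1/101 = 0.022672 per hour.
t_eff = 78.3 × 101 / (78.3 + 101) ≈ 44.107 hours.

44.1 hours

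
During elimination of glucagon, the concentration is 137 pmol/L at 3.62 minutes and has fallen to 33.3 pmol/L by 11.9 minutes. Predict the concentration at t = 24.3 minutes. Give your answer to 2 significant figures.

4.0 pmol/L

Over Δt = 11.9 − 3.62 = 8.28 minutes, the level fell by a factor of 137/33.3 ≈ 4.1141.
n = log₂(4.1141) ≈ 2.0406 half-lives, so t½ = 8.28/2.0406 ≈ 4.0577 minutes.
From t = 11.9 to t = 24.3: 33.3 × (1/2)^((24.3−11.9)/4.0577) ≈ 4.0042 pmol/L.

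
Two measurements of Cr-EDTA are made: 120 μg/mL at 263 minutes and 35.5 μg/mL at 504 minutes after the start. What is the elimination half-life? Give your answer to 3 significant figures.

Over Δt = 504 − 263 = 241 minutes, the level fell by a factor of 120/35.5 ≈ 3.3803.
n = log₂(3.3803) ≈ 1.7571 half-lives, so t½ = 241/1.7571 ≈ 137.15 minutes.

137 minutes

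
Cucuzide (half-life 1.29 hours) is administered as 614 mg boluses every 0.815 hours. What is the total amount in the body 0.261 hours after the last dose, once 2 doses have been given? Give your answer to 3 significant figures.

The 2 doses were given 1.076, 0.261 hours ago.
Total = 614·(1/2)^(1.076/1.29) + 614·(1/2)^(0.261/1.29)
      = 344.41 + 533.66 ≈ 878.07 mg.

878 mg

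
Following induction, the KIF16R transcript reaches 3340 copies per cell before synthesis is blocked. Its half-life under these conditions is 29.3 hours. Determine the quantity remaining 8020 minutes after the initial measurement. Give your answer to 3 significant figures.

Convert the elapsed time: 8020 minutes = 133.667 hours.
Number of half-lives: n = 133.667/29.3 ≈ 4.562.
Remaining = 3340 × (1/2)^4.562 = 3340 × 0.042335 ≈ 141.4 copies per cell.

141 copies per cell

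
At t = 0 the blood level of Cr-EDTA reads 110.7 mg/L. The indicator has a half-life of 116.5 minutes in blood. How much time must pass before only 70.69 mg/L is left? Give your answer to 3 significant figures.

Fraction remaining = 70.69/110.7 ≈ 0.63857.
n = log₂(110.7/70.69) = ln(1.566)/ln 2 ≈ 0.64708 half-lives.
t = n × t½ = 0.64708 × 116.5 ≈ 75.384 minutes.

75.4 minutes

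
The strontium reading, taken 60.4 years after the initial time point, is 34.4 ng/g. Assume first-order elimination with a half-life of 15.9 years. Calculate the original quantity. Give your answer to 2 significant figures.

480 ng/g

Number of half-lives elapsed: n = 60.4/15.9 ≈ 3.7987.
A₀ = A × 2^n = 34.4 × 2^3.7987 = 34.4 × 13.917 ≈ 478.73 ng/g.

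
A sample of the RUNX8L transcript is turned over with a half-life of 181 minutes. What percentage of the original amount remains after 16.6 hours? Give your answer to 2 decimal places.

2.21%

16.6 hours = 996 minutes.
n = 996/181 ≈ 5.5028 half-lives.
Fraction remaining = (1/2)^5.5028 ≈ 0.022055, i.e. 2.2055%.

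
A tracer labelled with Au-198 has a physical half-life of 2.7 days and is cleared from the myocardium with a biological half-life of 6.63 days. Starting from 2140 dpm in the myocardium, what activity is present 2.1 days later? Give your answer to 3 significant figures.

1/t_eff = 1/t_phys + 1/t_biol = 1/2.7 + 1/6.63 = 0.5212 per day.
t_eff = 2.7 × 6.63 / (2.7 + 6.63) ≈ 1.9186 days.
Remaining = 2140 × (1/2)^(2.1/1.9186) = 2140 × (1/2)^1.0945 ≈ 1002.1 dpm.

1000 dpm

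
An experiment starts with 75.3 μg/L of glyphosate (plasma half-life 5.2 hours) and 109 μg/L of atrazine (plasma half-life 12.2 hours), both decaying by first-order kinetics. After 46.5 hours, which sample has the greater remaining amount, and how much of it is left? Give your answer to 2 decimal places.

glyphosate: 75.3 × (1/2)^8.9423 ≈ 0.15307 μg/L.
atrazine: 109 × (1/2)^3.8115 ≈ 7.7635 μg/L.
Atrazine has more remaining, at ≈ 7.7635 μg/L.

atrazine, 7.76 μg/L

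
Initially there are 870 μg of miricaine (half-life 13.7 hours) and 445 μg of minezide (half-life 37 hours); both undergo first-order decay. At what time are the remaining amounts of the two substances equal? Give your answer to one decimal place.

Set 870·(1/2)^(t/13.7) = 445·(1/2)^(t/37).
Taking log₂: log₂(870/445) = t·(1/13.7 − 1/37).
log₂(1.9551) = 0.96721; 1/13.7 − 1/37 = 0.045966.
t = 0.96721 / 0.045966 ≈ 21.042 hours.

21.0 hours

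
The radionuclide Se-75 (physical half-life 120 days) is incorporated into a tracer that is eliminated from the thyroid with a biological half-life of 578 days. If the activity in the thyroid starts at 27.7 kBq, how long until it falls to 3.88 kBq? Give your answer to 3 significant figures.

1/t_eff = 1/t_phys + 1/t_biol = 1/120 + 1/578 = 0.010063 per day.
t_eff = 120 × 578 / (120 + 578) ≈ 99.37 days.
n = log₂(27.7/3.88) ≈ 2.8358; t = 2.8358 × 99.37 ≈ 281.79 days.

282 days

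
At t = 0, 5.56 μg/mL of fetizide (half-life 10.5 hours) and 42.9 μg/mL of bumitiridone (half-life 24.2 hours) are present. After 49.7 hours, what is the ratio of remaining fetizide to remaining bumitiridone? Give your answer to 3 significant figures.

fetizide: 5.56 × (1/2)^(49.7/10.5) = 5.56 × (1/2)^4.7333 ≈ 0.20903 μg/mL.
bumitiridone: 42.9 × (1/2)^(49.7/24.2) = 42.9 × (1/2)^2.0537 ≈ 10.333 μg/mL.
Ratio ≈ 0.20903 / 10.333 ≈ 0.020229.

0.0202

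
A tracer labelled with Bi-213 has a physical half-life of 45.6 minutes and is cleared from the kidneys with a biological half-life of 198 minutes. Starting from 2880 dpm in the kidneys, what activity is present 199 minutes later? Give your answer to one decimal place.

69.7 dpm

1/t_eff = 1/t_phys + 1/t_biol = 1/45.6 + 1/198 = 0.02698 per minute.
t_eff = 45.6 × 198 / (45.6 + 198) ≈ 37.064 minutes.
Remaining = 2880 × (1/2)^(199/37.064) = 2880 × (1/2)^5.3691 ≈ 69.685 dpm.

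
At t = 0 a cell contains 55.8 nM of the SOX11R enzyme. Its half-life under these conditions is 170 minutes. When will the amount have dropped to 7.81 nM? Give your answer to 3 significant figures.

482 minutes

Fraction remaining = 7.81/55.8 ≈ 0.13996.
n = log₂(55.8/7.81) = ln(7.1447)/ln 2 ≈ 2.8369 half-lives.
t = n × t½ = 2.8369 × 170 ≈ 482.27 minutes.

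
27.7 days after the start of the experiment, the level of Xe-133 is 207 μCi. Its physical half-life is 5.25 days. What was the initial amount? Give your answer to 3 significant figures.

Number of half-lives elapsed: n = 27.7/5.25 ≈ 5.2762.
A₀ = A × 2^n = 207 × 2^5.2762 = 207 × 38.752 ≈ 8021.6 μCi.

8020 μCi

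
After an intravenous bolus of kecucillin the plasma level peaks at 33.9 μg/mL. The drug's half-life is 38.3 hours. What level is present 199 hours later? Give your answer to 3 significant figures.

0.925 μg/mL

Number of half-lives: n = 199/38.3 ≈ 5.1958.
Remaining = 33.9 × (1/2)^5.1958 = 33.9 × 0.027284 ≈ 0.92491 μg/mL.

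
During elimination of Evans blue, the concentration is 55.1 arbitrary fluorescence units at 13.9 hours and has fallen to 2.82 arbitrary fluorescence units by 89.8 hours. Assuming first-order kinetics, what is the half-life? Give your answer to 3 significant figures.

17.7 hours

Over Δt = 89.8 − 13.9 = 75.9 hours, the level fell by a factor of 55.1/2.82 ≈ 19.539.
n = log₂(19.539) ≈ 4.2883 half-lives, so t½ = 75.9/4.2883 ≈ 17.699 hours.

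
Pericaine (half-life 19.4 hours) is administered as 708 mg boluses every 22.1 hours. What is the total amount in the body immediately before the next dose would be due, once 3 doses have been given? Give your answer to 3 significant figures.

534 mg

The 3 doses were given 66.3, 44.2, 22.1 hours ago.
Total = 708·(1/2)^(66.3/19.4) + 708·(1/2)^(44.2/19.4) + 708·(1/2)^(22.1/19.4)
      = 66.261 + 145.94 + 321.45 ≈ 533.65 mg.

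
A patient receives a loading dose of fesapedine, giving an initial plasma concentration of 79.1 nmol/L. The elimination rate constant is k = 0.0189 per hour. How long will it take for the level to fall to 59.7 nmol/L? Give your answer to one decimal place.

14.9 hours

t½ = ln 2 / k = 0.69315 / 0.0189 ≈ 36.674 hours.
Fraction remaining = 59.7/79.1 ≈ 0.75474.
n = log₂(79.1/59.7) = ln(1.325)/ln 2 ≈ 0.40595 half-lives.
t = n × t½ = 0.40595 × 36.674 ≈ 14.888 hours.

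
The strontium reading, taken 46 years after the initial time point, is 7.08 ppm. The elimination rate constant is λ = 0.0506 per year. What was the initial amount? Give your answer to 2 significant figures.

t½ = ln 2 / λ = 0.69315 / 0.0506 ≈ 13.699 years.
Number of half-lives elapsed: n = 46/13.699 ≈ 3.358.
A₀ = A × 2^n = 7.08 × 2^3.358 = 7.08 × 10.253 ≈ 72.593 ppm.

73 ppm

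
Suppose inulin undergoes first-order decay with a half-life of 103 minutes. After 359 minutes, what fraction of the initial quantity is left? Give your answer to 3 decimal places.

0.089

n = 359/103 ≈ 3.4854 half-lives.
Fraction remaining = (1/2)^3.4854 ≈ 0.089285.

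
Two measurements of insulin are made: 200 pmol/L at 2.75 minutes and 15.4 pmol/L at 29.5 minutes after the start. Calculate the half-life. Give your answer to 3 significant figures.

Over Δt = 29.5 − 2.75 = 26.75 minutes, the level fell by a factor of 200/15.4 ≈ 12.987.
n = log₂(12.987) ≈ 3.699 half-lives, so t½ = 26.75/3.699 ≈ 7.2317 minutes.

7.23 minutes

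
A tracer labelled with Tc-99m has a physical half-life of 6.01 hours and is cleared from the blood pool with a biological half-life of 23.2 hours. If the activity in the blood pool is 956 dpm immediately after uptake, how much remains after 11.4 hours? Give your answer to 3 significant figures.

1/t_eff = 1/t_phys + 1/t_biol = 1/6.01 + 1/23.2 = 0.20949 per hour.
t_eff = 6.01 × 23.2 / (6.01 + 23.2) ≈ 4.7734 hours.
Remaining = 956 × (1/2)^(11.4/4.7734) = 956 × (1/2)^2.3882 ≈ 182.61 dpm.

183 dpm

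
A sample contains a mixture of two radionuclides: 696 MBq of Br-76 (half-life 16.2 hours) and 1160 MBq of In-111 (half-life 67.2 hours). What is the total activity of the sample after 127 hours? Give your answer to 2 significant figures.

320 MBq

Br-76: 696 × (1/2)^(127/16.2) = 696 × (1/2)^7.8395 ≈ 3.0387 MBq.
In-111: 1160 × (1/2)^(127/67.2) = 1160 × (1/2)^1.8899 ≈ 313 MBq.
Total = 3.0387 + 313 ≈ 316.04 MBq.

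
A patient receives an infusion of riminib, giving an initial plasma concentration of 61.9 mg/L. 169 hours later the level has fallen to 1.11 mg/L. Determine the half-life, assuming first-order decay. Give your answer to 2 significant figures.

A/A₀ = 1.11/61.9 ≈ 0.017932.
n = log₂(55.766) ≈ 5.8013 half-lives elapsed in 169 hours.
t½ = 169/5.8013 ≈ 29.131 hours.

29 hours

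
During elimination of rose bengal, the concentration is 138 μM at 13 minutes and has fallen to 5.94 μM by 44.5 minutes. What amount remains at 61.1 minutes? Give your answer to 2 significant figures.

Over Δt = 44.5 − 13 = 31.5 minutes, the level fell by a factor of 138/5.94 ≈ 23.232.
n = log₂(23.232) ≈ 4.5381 half-lives, so t½ = 31.5/4.5381 ≈ 6.9413 minutes.
From t = 44.5 to t = 61.1: 5.94 × (1/2)^((61.1−44.5)/6.9413) ≈ 1.1321 μM.

1.1 μM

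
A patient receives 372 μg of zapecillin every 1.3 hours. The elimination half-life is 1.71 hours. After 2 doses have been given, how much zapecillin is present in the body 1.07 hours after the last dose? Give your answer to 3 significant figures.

383 μg

The 2 doses were given 2.37, 1.07 hours ago.
Total = 372·(1/2)^(2.37/1.71) + 372·(1/2)^(1.07/1.71)
      = 142.34 + 241.09 ≈ 383.43 μg.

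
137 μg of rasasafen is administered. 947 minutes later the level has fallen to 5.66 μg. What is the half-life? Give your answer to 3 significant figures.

A/A₀ = 5.66/137 ≈ 0.041314.
n = log₂(24.205) ≈ 4.5972 half-lives elapsed in 947 minutes.
t½ = 947/4.5972 ≈ 205.99 minutes.

206 minutes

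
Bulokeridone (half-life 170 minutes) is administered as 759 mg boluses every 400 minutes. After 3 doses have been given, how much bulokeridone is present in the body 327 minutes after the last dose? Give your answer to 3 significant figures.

The 3 doses were given 1127, 727, 327 minutes ago.
Total = 759·(1/2)^(1127/170) + 759·(1/2)^(727/170) + 759·(1/2)^(327/170)
      = 7.6664 + 39.165 + 200.08 ≈ 246.91 mg.

247 mg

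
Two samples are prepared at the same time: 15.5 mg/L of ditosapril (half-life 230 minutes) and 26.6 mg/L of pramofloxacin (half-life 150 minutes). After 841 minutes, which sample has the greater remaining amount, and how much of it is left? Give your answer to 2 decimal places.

ditosapril: 15.5 × (1/2)^3.6565 ≈ 1.2292 mg/L.
pramofloxacin: 26.6 × (1/2)^5.6067 ≈ 0.54589 mg/L.
Ditosapril has more remaining, at ≈ 1.2292 mg/L.

ditosapril, 1.23 mg/L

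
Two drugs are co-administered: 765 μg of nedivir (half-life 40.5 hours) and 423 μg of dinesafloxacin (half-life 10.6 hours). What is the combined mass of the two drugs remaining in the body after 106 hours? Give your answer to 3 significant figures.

nedivir: 765 × (1/2)^(106/40.5) = 765 × (1/2)^2.6173 ≈ 124.68 μg.
dinesafloxacin: 423 × (1/2)^(106/10.6) = 423 × (1/2)^10 ≈ 0.41309 μg.
Total = 124.68 + 0.41309 ≈ 125.09 μg.

125 μg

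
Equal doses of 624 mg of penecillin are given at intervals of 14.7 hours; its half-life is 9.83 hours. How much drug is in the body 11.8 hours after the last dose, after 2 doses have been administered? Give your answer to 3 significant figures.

The 2 doses were given 26.5, 11.8 hours ago.
Total = 624·(1/2)^(26.5/9.83) + 624·(1/2)^(11.8/9.83)
      = 96.307 + 271.54 ≈ 367.84 mg.

368 mg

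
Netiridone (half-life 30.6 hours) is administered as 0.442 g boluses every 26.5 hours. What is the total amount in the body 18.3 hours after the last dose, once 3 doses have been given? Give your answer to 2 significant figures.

The 3 doses were given 71.3, 44.8, 18.3 hours ago.
Total = 0.442·(1/2)^(71.3/30.6) + 0.442·(1/2)^(44.8/30.6) + 0.442·(1/2)^(18.3/30.6)
      = 0.087903 + 0.16021 + 0.29201 ≈ 0.54012 g.

0.54 g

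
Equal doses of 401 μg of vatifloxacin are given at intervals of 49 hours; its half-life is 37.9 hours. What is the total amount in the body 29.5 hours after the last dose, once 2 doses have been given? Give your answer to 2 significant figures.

The 2 doses were given 78.5, 29.5 hours ago.
Total = 401·(1/2)^(78.5/37.9) + 401·(1/2)^(29.5/37.9)
      = 95.42 + 233.79 ≈ 329.21 μg.

330 μg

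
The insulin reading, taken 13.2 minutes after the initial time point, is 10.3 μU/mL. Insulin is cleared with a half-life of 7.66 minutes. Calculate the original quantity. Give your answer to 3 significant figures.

Number of half-lives elapsed: n = 13.2/7.66 ≈ 1.7232.
A₀ = A × 2^n = 10.3 × 2^1.7232 = 10.3 × 3.3018 ≈ 34.008 μU/mL.

34.0 μU/mL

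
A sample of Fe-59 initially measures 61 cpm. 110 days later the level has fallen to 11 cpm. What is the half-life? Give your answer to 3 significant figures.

A/A₀ = 11/61 ≈ 0.18033.
n = log₂(5.5455) ≈ 2.4713 half-lives elapsed in 110 days.
t½ = 110/2.4713 ≈ 44.511 days.

44.5 days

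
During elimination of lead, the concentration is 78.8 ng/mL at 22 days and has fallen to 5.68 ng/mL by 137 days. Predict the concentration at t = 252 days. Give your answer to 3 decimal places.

Over Δt = 137 − 22 = 115 days, the level fell by a factor of 78.8/5.68 ≈ 13.873.
n = log₂(13.873) ≈ 3.7942 half-lives, so t½ = 115/3.7942 ≈ 30.309 days.
From t = 137 to t = 252: 5.68 × (1/2)^((252−137)/30.309) ≈ 0.40942 ng/mL.

0.409 ng/mL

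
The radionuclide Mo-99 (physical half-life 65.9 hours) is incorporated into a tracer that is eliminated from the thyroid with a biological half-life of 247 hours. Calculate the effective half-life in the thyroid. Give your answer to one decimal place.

52.0 hours

1/t_eff = 1/t_phys + 1/t_biol = 1/65.9 + 1/247 = 0.019223 per hour.
t_eff = 65.9 × 247 / (65.9 + 247) ≈ 52.021 hours.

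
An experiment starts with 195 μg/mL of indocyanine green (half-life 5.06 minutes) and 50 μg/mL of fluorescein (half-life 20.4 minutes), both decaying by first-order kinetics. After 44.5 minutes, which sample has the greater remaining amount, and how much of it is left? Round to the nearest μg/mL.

indocyanine green: 195 × (1/2)^8.7945 ≈ 0.43917 μg/mL.
fluorescein: 50 × (1/2)^2.1814 ≈ 11.023 μg/mL.
Fluorescein has more remaining, at ≈ 11.023 μg/mL.

fluorescein, 11 μg/mL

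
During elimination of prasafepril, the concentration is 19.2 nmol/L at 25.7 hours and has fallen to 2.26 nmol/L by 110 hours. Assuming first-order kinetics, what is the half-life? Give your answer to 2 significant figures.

Over Δt = 110 − 25.7 = 84.3 hours, the level fell by a factor of 19.2/2.26 ≈ 8.4956.
n = log₂(8.4956) ≈ 3.0867 half-lives, so t½ = 84.3/3.0867 ≈ 27.311 hours.

27 hours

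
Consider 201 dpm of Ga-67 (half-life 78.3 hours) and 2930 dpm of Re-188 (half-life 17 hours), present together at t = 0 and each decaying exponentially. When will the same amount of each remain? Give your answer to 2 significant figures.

84 hours

Set 201·(1/2)^(t/78.3) = 2930·(1/2)^(t/17).
Taking log₂: log₂(201/2930) = t·(1/78.3 − 1/17).
log₂(0.068601) = -3.8656; 1/78.3 − 1/17 = -0.046052.
t = -3.8656 / -0.046052 ≈ 83.94 hours.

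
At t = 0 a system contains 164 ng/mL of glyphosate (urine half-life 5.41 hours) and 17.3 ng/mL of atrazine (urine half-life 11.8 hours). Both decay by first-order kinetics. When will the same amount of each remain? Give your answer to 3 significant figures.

Set 164·(1/2)^(t/5.41) = 17.3·(1/2)^(t/11.8).
Taking log₂: log₂(164/17.3) = t·(1/5.41 − 1/11.8).
log₂(9.4798) = 3.2449; 1/5.41 − 1/11.8 = 0.1001.
t = 3.2449 / 0.1001 ≈ 32.417 hours.

32.4 hours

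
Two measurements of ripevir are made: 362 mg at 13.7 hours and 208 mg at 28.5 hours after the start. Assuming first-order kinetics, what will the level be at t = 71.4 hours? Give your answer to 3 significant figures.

Over Δt = 28.5 − 13.7 = 14.8 hours, the level fell by a factor of 362/208 ≈ 1.7404.
n = log₂(1.7404) ≈ 0.79941 half-lives, so t½ = 14.8/0.79941 ≈ 18.514 hours.
From t = 28.5 to t = 71.4: 208 × (1/2)^((71.4−28.5)/18.514) ≈ 41.737 mg.

41.7 mg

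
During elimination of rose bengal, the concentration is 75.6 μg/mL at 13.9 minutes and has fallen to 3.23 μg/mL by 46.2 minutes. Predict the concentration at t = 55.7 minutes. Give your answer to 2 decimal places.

Over Δt = 46.2 − 13.9 = 32.3 minutes, the level fell by a factor of 75.6/3.23 ≈ 23.406.
n = log₂(23.406) ≈ 4.5488 half-lives, so t½ = 32.3/4.5488 ≈ 7.1008 minutes.
From t = 46.2 to t = 55.7: 3.23 × (1/2)^((55.7−46.2)/7.1008) ≈ 1.2778 μg/mL.

1.28 μg/mL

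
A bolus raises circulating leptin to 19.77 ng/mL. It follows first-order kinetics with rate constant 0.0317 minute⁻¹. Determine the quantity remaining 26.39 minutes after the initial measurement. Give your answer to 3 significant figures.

t½ = ln 2 / k = 0.69315 / 0.0317 ≈ 21.866 minutes.
Number of half-lives: n = 26.39/21.866 ≈ 1.2069.
Remaining = 19.77 × (1/2)^1.2069 = 19.77 × 0.4332 ≈ 8.5643 ng/mL.

8.56 ng/mL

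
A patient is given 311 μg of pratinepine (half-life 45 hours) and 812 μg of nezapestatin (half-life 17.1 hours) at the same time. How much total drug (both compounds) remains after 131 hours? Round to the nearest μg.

pratinepine: 311 × (1/2)^(131/45) = 311 × (1/2)^2.9111 ≈ 41.346 μg.
nezapestatin: 812 × (1/2)^(131/17.1) = 812 × (1/2)^7.6608 ≈ 4.0125 μg.
Total = 41.346 + 4.0125 ≈ 45.358 μg.

45 μg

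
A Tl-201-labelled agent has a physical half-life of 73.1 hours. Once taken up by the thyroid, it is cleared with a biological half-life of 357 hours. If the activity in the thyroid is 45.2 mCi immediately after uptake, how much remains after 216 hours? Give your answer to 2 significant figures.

3.8 mCi

1/t_eff = 1/t_phys + 1/t_biol = 1/73.1 + 1/357 = 0.016481 per hour.
t_eff = 73.1 × 357 / (73.1 + 357) ≈ 60.676 hours.
Remaining = 45.2 × (1/2)^(216/60.676) = 45.2 × (1/2)^3.5599 ≈ 3.8327 mCi.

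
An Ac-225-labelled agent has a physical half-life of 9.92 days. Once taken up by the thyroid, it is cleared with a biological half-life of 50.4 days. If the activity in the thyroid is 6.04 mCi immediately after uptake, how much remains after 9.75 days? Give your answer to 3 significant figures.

2.67 mCi

1/t_eff = 1/t_phys + 1/t_biol = 1/9.92 + 1/50.4 = 0.12065 per day.
t_eff = 9.92 × 50.4 / (9.92 + 50.4) ≈ 8.2886 days.
Remaining = 6.04 × (1/2)^(9.75/8.2886) = 6.04 × (1/2)^1.1763 ≈ 2.6726 mCi.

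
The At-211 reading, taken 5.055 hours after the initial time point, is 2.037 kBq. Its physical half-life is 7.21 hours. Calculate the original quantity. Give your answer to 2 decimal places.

Number of half-lives elapsed: n = 5.055/7.21 ≈ 0.70111.
A₀ = A × 2^n = 2.037 × 2^0.70111 = 2.037 × 1.6258 ≈ 3.3117 kBq.

3.31 kBq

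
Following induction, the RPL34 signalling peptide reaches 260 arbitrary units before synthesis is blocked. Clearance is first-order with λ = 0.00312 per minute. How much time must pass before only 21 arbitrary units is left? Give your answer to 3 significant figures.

806 minutes

t½ = ln 2 / λ = 0.69315 / 0.00312 ≈ 222.16 minutes.
Fraction remaining = 21/260 ≈ 0.080769.
n = log₂(260/21) = ln(12.381)/ln 2 ≈ 3.6301 half-lives.
t = n × t½ = 3.6301 × 222.16 ≈ 806.46 minutes.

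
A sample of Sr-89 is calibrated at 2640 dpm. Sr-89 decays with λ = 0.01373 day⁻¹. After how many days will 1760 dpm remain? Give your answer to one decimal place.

t½ = ln 2 / λ = 0.69315 / 0.01373 ≈ 50.484 days.
Fraction remaining = 1760/2640 ≈ 0.66667.
n = log₂(2640/1760) = ln(1.5)/ln 2 ≈ 0.58496 half-lives.
t = n × t½ = 0.58496 × 50.484 ≈ 29.531 days.

29.5 days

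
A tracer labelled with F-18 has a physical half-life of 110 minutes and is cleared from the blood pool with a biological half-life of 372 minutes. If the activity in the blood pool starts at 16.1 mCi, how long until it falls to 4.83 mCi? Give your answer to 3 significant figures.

147 minutes

1/t_eff = 1/t_phys + 1/t_biol = 1/110 + 1/372 = 0.011779 per minute.
t_eff = 110 × 372 / (110 + 372) ≈ 84.896 minutes.
n = log₂(16.1/4.83) ≈ 1.737; t = 1.737 × 84.896 ≈ 147.46 minutes.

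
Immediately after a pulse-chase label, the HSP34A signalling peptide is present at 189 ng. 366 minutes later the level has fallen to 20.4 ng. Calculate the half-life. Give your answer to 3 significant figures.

114 minutes

A/A₀ = 20.4/189 ≈ 0.10794.
n = log₂(9.2647) ≈ 3.2117 half-lives elapsed in 366 minutes.
t½ = 366/3.2117 ≈ 113.96 minutes.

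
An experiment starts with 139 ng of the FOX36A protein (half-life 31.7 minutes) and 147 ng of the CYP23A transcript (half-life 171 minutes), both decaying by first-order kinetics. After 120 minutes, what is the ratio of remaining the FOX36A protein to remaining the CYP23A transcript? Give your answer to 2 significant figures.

FOX36A protein: 139 × (1/2)^(120/31.7) = 139 × (1/2)^3.7855 ≈ 10.08 ng.
CYP23A transcript: 147 × (1/2)^(120/171) = 147 × (1/2)^0.70175 ≈ 90.379 ng.
Ratio ≈ 10.08 / 90.379 ≈ 0.11153.

0.11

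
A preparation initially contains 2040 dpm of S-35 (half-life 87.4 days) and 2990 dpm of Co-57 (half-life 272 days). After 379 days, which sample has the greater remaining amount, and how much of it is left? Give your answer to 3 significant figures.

Co-57, 1140 dpm

S-35: 2040 × (1/2)^4.3364 ≈ 100.98 dpm.
Co-57: 2990 × (1/2)^1.3934 ≈ 1138.2 dpm.
Co-57 has more remaining, at ≈ 1138.2 dpm.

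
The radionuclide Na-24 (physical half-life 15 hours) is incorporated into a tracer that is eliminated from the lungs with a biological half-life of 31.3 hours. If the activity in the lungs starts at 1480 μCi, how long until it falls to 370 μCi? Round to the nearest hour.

20 hours

1/t_eff = 1/t_phys + 1/t_biol = 1/15 + 1/31.3 = 0.098616 per hour.
t_eff = 15 × 31.3 / (15 + 31.3) ≈ 10.14 hours.
n = log₂(1480/370) ≈ 2; t = 2 × 10.14 ≈ 20.281 hours.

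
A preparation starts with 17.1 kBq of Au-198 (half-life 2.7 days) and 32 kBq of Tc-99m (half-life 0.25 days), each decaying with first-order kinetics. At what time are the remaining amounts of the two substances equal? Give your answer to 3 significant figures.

0.249 days

Set 17.1·(1/2)^(t/2.7) = 32·(1/2)^(t/0.25).
Taking log₂: log₂(17.1/32) = t·(1/2.7 − 1/0.25).
log₂(0.53438) = -0.90408; 1/2.7 − 1/0.25 = -3.6296.
t = -0.90408 / -3.6296 ≈ 0.24908 days.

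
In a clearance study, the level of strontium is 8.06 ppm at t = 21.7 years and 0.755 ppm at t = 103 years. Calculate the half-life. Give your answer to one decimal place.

Over Δt = 103 − 21.7 = 81.3 years, the level fell by a factor of 8.06/0.755 ≈ 10.675.
n = log₂(10.675) ≈ 3.4162 half-lives, so t½ = 81.3/3.4162 ≈ 23.798 years.

23.8 years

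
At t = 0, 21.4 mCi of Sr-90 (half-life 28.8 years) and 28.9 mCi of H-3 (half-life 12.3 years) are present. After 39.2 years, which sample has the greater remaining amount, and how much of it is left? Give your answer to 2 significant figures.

Sr-90, 8.3 mCi

Sr-90: 21.4 × (1/2)^1.3611 ≈ 8.3306 mCi.
H-3: 28.9 × (1/2)^3.187 ≈ 3.1733 mCi.
Sr-90 has more remaining, at ≈ 8.3306 mCi.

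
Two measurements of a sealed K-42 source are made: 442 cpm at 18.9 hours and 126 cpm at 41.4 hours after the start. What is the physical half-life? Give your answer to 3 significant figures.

12.4 hours

Over Δt = 41.4 − 18.9 = 22.5 hours, the level fell by a factor of 442/126 ≈ 3.5079.
n = log₂(3.5079) ≈ 1.8106 half-lives, so t½ = 22.5/1.8106 ≈ 12.427 hours.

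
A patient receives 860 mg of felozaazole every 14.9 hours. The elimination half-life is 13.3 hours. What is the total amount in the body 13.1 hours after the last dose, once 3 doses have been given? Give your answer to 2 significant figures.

The 3 doses were given 42.9, 28, 13.1 hours ago.
Total = 860·(1/2)^(42.9/13.3) + 860·(1/2)^(28/13.3) + 860·(1/2)^(13.1/13.3)
      = 91.941 + 199.87 + 434.51 ≈ 726.32 mg.

730 mg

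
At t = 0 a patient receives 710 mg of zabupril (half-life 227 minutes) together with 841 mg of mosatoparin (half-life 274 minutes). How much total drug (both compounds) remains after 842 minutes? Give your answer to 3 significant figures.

154 mg

zabupril: 710 × (1/2)^(842/227) = 710 × (1/2)^3.7093 ≈ 54.283 mg.
mosatoparin: 841 × (1/2)^(842/274) = 841 × (1/2)^3.073 ≈ 99.939 mg.
Total = 54.283 + 99.939 ≈ 154.22 mg.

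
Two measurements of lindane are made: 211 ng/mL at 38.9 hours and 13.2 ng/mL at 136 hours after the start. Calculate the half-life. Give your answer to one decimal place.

24.3 hours

Over Δt = 136 − 38.9 = 97.1 hours, the level fell by a factor of 211/13.2 ≈ 15.985.
n = log₂(15.985) ≈ 3.9986 half-lives, so t½ = 97.1/3.9986 ≈ 24.283 hours.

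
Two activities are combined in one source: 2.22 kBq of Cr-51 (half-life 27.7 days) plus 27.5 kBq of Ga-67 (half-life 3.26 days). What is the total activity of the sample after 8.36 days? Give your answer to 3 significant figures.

6.45 kBq

Cr-51: 2.22 × (1/2)^(8.36/27.7) = 2.22 × (1/2)^0.30181 ≈ 1.8009 kBq.
Ga-67: 27.5 × (1/2)^(8.36/3.26) = 27.5 × (1/2)^2.5644 ≈ 4.6491 kBq.
Total = 1.8009 + 4.6491 ≈ 6.45 kBq.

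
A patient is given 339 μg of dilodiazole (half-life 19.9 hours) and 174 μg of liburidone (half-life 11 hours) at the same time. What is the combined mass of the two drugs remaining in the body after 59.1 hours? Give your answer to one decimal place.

dilodiazole: 339 × (1/2)^(59.1/19.9) = 339 × (1/2)^2.9698 ≈ 43.27 μg.
liburidone: 174 × (1/2)^(59.1/11) = 174 × (1/2)^5.3727 ≈ 4.1995 μg.
Total = 43.27 + 4.1995 ≈ 47.469 μg.

47.5 μg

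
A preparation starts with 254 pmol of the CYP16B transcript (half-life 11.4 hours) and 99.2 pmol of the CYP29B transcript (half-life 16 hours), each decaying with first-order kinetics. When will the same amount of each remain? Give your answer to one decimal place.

53.8 hours

Set 254·(1/2)^(t/11.4) = 99.2·(1/2)^(t/16).
Taking log₂: log₂(254/99.2) = t·(1/11.4 − 1/16).
log₂(2.5605) = 1.3564; 1/11.4 − 1/16 = 0.025219.
t = 1.3564 / 0.025219 ≈ 53.785 hours.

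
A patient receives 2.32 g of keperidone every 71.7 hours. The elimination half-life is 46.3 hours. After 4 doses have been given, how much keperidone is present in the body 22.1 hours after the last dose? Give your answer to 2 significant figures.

2.5 g

The 4 doses were given 237.2, 165.5, 93.8, 22.1 hours ago.
Total = 2.32·(1/2)^(237.2/46.3) + 2.32·(1/2)^(165.5/46.3) + 2.32·(1/2)^(93.8/46.3) + 2.32·(1/2)^(22.1/46.3)
      = 0.06657 + 0.19474 + 0.56967 + 1.6665 ≈ 2.4975 g.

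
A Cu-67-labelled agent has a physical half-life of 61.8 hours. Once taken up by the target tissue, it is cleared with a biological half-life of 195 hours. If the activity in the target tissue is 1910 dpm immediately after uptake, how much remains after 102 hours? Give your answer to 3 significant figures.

423 dpm

1/t_eff = 1/t_phys + 1/t_biol = 1/61.8 + 1/195 = 0.021309 per hour.
t_eff = 61.8 × 195 / (61.8 + 195) ≈ 46.928 hours.
Remaining = 1910 × (1/2)^(102/46.928) = 1910 × (1/2)^2.1736 ≈ 423.38 dpm.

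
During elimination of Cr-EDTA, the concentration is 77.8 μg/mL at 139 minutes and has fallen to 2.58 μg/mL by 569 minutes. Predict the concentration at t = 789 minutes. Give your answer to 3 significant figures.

Over Δt = 569 − 139 = 430 minutes, the level fell by a factor of 77.8/2.58 ≈ 30.155.
n = log₂(30.155) ≈ 4.9143 half-lives, so t½ = 430/4.9143 ≈ 87.499 minutes.
From t = 569 to t = 789: 2.58 × (1/2)^((789−569)/87.499) ≈ 0.45158 μg/mL.

0.452 μg/mL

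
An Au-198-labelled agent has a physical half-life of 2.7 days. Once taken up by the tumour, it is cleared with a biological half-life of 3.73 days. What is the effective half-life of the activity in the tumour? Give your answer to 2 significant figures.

1/t_eff = 1/t_phys + 1/t_biol = 1/2.7 + 1/3.73 = 0.63847 per day.
t_eff = 2.7 × 3.73 / (2.7 + 3.73) ≈ 1.5663 days.

1.6 days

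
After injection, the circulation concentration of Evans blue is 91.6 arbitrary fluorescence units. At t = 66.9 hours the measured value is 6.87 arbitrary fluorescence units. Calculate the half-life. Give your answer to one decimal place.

A/A₀ = 6.87/91.6 ≈ 0.075.
n = log₂(13.333) ≈ 3.737 half-lives elapsed in 66.9 hours.
t½ = 66.9/3.737 ≈ 17.902 hours.

17.9 hours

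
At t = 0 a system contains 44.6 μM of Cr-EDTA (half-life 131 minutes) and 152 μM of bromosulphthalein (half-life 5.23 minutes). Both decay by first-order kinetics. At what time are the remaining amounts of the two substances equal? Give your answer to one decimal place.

Set 44.6·(1/2)^(t/131) = 152·(1/2)^(t/5.23).
Taking log₂: log₂(44.6/152) = t·(1/131 − 1/5.23).
log₂(0.29342) = -1.769; 1/131 − 1/5.23 = -0.18357.
t = -1.769 / -0.18357 ≈ 9.6364 minutes.

9.6 minutes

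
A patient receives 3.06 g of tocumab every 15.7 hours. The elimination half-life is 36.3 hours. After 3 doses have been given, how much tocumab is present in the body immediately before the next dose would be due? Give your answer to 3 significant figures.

The 3 doses were given 47.1, 31.4, 15.7 hours ago.
Total = 3.06·(1/2)^(47.1/36.3) + 3.06·(1/2)^(31.4/36.3) + 3.06·(1/2)^(15.7/36.3)
      = 1.2449 + 1.6801 + 2.2674 ≈ 5.1923 g.

5.19 g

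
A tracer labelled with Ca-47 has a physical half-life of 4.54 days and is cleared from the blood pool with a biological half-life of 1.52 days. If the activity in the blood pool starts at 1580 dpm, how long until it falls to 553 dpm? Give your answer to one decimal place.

1/t_eff = 1/t_phys + 1/t_biol = 1/4.54 + 1/1.52 = 0.87816 per day.
t_eff = 4.54 × 1.52 / (4.54 + 1.52) ≈ 1.1387 days.
n = log₂(1580/553) ≈ 1.5146; t = 1.5146 × 1.1387 ≈ 1.7247 days.

1.7 days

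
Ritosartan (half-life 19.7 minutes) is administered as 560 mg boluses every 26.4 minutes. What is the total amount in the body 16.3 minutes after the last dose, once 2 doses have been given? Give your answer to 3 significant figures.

The 2 doses were given 42.7, 16.3 minutes ago.
Total = 560·(1/2)^(42.7/19.7) + 560·(1/2)^(16.3/19.7)
      = 124.65 + 315.58 ≈ 440.23 mg.

440 mg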